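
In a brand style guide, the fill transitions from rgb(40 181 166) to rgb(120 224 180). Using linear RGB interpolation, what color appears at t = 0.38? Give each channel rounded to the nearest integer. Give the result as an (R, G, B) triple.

(70, 197, 171)

R = 40 + 0.38 × (120 − 40) = 40 + 0.38 × 80 = 70.4 → 70
G = 181 + 0.38 × (224 − 181) = 181 + 0.38 × 43 = 197.34 → 197
B = 166 + 0.38 × (180 − 166) = 166 + 0.38 × 14 = 171.32 → 171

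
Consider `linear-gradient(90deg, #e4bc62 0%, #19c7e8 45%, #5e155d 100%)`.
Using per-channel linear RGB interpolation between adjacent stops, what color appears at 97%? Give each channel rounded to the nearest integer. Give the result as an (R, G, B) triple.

97% lies between the 45% and 100% stops, so the local fraction is t = (97 − 45)/(100 − 45) = 52/55 ≈ 0.9455.
#19c7e8 → (25, 199, 232); #5e155d → (94, 21, 93).
R = 25 + 0.9455 × (94 − 25) = 90.24 → 90
G = 199 + 0.9455 × (21 − 199) = 30.701 → 31
B = 232 + 0.9455 × (93 − 232) = 100.576 → 101

(90, 31, 101)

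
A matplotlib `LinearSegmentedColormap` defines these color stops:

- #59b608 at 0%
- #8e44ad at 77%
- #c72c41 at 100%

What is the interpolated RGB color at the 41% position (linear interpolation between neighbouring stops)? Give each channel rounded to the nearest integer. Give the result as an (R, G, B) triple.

(117, 121, 96)

41% lies between the 0% and 77% stops, so the local fraction is t = (41 − 0)/(77 − 0) = 41/77 ≈ 0.5325.
#59b608 → (89, 182, 8); #8e44ad → (142, 68, 173).
R = 89 + 0.5325 × (142 − 89) = 117.222 → 117
G = 182 + 0.5325 × (68 − 182) = 121.295 → 121
B = 8 + 0.5325 × (173 − 8) = 95.862 → 96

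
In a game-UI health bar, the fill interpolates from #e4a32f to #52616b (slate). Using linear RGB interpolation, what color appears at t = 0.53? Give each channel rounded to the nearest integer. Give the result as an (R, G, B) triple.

#e4a32f → (228, 163, 47); #52616b → (82, 97, 107).
R = 228 + 0.53 × (82 − 228) = 228 + 0.53 × -146 = 150.62 → 151
G = 163 + 0.53 × (97 − 163) = 163 + 0.53 × -66 = 128.02 → 128
B = 47 + 0.53 × (107 − 47) = 47 + 0.53 × 60 = 78.8 → 79

(151, 128, 79)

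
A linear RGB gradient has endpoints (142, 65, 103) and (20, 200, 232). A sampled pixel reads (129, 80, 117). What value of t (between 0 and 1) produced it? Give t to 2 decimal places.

Invert the lerp on the G channel (largest span, 135): t = (80 − 65) / (200 − 65) = 15/135 = 0.11111.
Check on R: (129 − 142)/(20 − 142) = 0.1066 ✓

0.11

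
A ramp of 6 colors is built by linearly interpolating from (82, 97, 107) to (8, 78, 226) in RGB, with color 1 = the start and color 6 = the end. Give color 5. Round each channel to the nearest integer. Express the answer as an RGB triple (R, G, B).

With 6 swatches and endpoints inclusive, swatch 5 sits at t = (5 − 1)/(6 − 1) = 4/5 ≈ 0.8.
R = 82 + 0.8 × (8 − 82) = 22.8 → 23
G = 97 + 0.8 × (78 − 97) = 81.8 → 82
B = 107 + 0.8 × (226 − 107) = 202.2 → 202

(23, 82, 202)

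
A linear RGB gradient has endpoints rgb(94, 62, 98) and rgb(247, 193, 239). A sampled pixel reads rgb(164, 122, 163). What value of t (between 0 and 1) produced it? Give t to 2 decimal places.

Invert the lerp on the R channel (largest span, 153): t = (164 − 94) / (247 − 94) = 70/153 = 0.45752.
Check on G: (122 − 62)/(193 − 62) = 0.458 ✓

0.46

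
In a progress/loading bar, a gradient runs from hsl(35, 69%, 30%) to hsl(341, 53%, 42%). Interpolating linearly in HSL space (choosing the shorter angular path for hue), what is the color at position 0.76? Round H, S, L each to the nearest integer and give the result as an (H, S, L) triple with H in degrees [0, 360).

(354, 57, 39)

Hue: 341 − 35 = 306°, but |306| > 180 so the shorter arc goes the other way: Δh = 306 − 360 = -54°.
H = 35 + 0.76 × (-54) = -6.04 → -6 → -6 mod 360 = 354°
S = 69 + 0.76 × (53 − 69) = 56.84 → 57%
L = 30 + 0.76 × (42 − 30) = 39.12 → 39%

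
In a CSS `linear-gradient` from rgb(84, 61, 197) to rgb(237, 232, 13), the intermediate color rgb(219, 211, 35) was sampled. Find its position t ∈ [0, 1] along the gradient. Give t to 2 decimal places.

Invert the lerp on the B channel (largest span, 184): t = (35 − 197) / (13 − 197) = -162/-184 = 0.88043.
Check on R: (219 − 84)/(237 − 84) = 0.8824 ✓

0.88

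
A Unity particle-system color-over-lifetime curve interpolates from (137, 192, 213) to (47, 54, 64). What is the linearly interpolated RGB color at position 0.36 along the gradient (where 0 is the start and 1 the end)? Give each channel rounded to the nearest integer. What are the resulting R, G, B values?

R = 137 + 0.36 × (47 − 137) = 137 + 0.36 × -90 = 104.6 → 105
G = 192 + 0.36 × (54 − 192) = 192 + 0.36 × -138 = 142.32 → 142
B = 213 + 0.36 × (64 − 213) = 213 + 0.36 × -149 = 159.36 → 159

(105, 142, 159)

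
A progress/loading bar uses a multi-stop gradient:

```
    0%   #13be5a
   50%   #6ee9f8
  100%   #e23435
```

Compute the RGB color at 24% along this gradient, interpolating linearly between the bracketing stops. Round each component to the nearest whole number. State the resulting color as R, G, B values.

24% lies between the 0% and 50% stops, so the local fraction is t = (24 − 0)/(50 − 0) = 24/50 ≈ 0.48.
#13be5a → (19, 190, 90); #6ee9f8 → (110, 233, 248).
R = 19 + 0.48 × (110 − 19) = 62.68 → 63
G = 190 + 0.48 × (233 − 190) = 210.64 → 211
B = 90 + 0.48 × (248 − 90) = 165.84 → 166

(63, 211, 166)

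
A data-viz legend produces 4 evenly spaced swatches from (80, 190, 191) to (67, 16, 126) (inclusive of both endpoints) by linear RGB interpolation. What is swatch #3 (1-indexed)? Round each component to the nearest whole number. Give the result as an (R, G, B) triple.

With 4 swatches and endpoints inclusive, swatch 3 sits at t = (3 − 1)/(4 − 1) = 2/3 ≈ 0.6667.
R = 80 + 0.6667 × (67 − 80) = 71.333 → 71
G = 190 + 0.6667 × (16 − 190) = 73.994 → 74
B = 191 + 0.6667 × (126 − 191) = 147.665 → 148

(71, 74, 148)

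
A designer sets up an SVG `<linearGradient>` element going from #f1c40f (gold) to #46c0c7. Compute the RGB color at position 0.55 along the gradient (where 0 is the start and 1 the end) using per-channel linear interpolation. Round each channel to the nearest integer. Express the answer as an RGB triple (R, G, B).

#f1c40f → (241, 196, 15); #46c0c7 → (70, 192, 199).
R = 241 + 0.55 × (70 − 241) = 241 + 0.55 × -171 = 146.95 → 147
G = 196 + 0.55 × (192 − 196) = 196 + 0.55 × -4 = 193.8 → 194
B = 15 + 0.55 × (199 − 15) = 15 + 0.55 × 184 = 116.2 → 116
So the blended color is (147, 194, 116), about #93c274.

(147, 194, 116)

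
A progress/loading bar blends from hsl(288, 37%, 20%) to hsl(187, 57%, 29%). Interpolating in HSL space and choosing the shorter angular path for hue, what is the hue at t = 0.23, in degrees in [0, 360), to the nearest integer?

Hue arc: Δh = 187 − 288 = -101° (|Δh| ≤ 180, already the shorter path).
H = 288 + 0.23 × (-101) = 264.77 → 265°

265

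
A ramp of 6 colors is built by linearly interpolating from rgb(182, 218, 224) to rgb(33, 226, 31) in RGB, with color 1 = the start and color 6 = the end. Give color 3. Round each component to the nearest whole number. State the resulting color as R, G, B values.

With 6 swatches and endpoints inclusive, swatch 3 sits at t = (3 − 1)/(6 − 1) = 2/5 ≈ 0.4.
R = 182 + 0.4 × (33 − 182) = 122.4 → 122
G = 218 + 0.4 × (226 − 218) = 221.2 → 221
B = 224 + 0.4 × (31 − 224) = 146.8 → 147

(122, 221, 147)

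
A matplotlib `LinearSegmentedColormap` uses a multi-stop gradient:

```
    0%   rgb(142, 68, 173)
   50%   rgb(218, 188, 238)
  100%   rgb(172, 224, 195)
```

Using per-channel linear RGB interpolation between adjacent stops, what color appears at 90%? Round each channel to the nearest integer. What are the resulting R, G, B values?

(181, 217, 204)

90% lies between the 50% and 100% stops, so the local fraction is t = (90 − 50)/(100 − 50) = 40/50 ≈ 0.8.
R = 218 + 0.8 × (172 − 218) = 181.2 → 181
G = 188 + 0.8 × (224 − 188) = 216.8 → 217
B = 238 + 0.8 × (195 − 238) = 203.6 → 204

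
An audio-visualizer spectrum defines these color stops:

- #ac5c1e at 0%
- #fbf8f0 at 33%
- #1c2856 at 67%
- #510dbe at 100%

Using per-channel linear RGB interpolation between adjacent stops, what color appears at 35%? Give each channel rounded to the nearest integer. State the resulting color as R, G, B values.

(238, 236, 231)

35% lies between the 33% and 67% stops, so the local fraction is t = (35 − 33)/(67 − 33) = 2/34 ≈ 0.0588.
#fbf8f0 → (251, 248, 240); #1c2856 → (28, 40, 86).
R = 251 + 0.0588 × (28 − 251) = 237.888 → 238
G = 248 + 0.0588 × (40 − 248) = 235.77 → 236
B = 240 + 0.0588 × (86 − 240) = 230.945 → 231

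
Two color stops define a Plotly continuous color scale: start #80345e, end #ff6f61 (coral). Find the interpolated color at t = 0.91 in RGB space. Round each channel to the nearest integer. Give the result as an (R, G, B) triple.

(244, 106, 97)

#80345e → (128, 52, 94); #ff6f61 → (255, 111, 97).
R = 128 + 0.91 × (255 − 128) = 128 + 0.91 × 127 = 243.57 → 244
G = 52 + 0.91 × (111 − 52) = 52 + 0.91 × 59 = 105.69 → 106
B = 94 + 0.91 × (97 − 94) = 94 + 0.91 × 3 = 96.73 → 97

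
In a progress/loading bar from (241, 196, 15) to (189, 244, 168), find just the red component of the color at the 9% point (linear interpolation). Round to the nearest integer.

R = 241 + 0.09 × (189 − 241) = 236.32 → 236

236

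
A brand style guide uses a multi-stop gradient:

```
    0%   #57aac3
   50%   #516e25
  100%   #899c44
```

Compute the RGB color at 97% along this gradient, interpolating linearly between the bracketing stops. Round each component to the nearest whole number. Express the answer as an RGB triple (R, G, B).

(134, 153, 66)

97% lies between the 50% and 100% stops, so the local fraction is t = (97 − 50)/(100 − 50) = 47/50 ≈ 0.94.
#516e25 → (81, 110, 37); #899c44 → (137, 156, 68).
R = 81 + 0.94 × (137 − 81) = 133.64 → 134
G = 110 + 0.94 × (156 − 110) = 153.24 → 153
B = 37 + 0.94 × (68 − 37) = 66.14 → 66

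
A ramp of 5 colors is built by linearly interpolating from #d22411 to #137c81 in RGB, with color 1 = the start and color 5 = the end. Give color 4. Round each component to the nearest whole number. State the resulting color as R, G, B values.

(67, 102, 101)

With 5 swatches and endpoints inclusive, swatch 4 sits at t = (4 − 1)/(5 − 1) = 3/4 ≈ 0.75.
#d22411 → (210, 36, 17); #137c81 → (19, 124, 129).
R = 210 + 0.75 × (19 − 210) = 66.75 → 67
G = 36 + 0.75 × (124 − 36) = 102 → 102
B = 17 + 0.75 × (129 − 17) = 101 → 101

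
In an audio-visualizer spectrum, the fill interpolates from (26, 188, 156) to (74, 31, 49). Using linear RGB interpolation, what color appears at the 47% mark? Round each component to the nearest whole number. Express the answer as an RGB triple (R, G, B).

(49, 114, 106)

47% corresponds to t = 0.47.
R = 26 + 0.47 × (74 − 26) = 26 + 0.47 × 48 = 48.56 → 49
G = 188 + 0.47 × (31 − 188) = 188 + 0.47 × -157 = 114.21 → 114
B = 156 + 0.47 × (49 − 156) = 156 + 0.47 × -107 = 105.71 → 106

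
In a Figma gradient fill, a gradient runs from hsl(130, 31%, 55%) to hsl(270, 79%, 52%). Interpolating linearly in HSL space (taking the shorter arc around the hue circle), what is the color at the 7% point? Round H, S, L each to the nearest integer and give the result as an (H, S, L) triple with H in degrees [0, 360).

Hue arc: Δh = 270 − 130 = 140° (|Δh| ≤ 180, already the shorter path).
H = 130 + 0.07 × (140) = 139.8 → 140°
S = 31 + 0.07 × (79 − 31) = 34.36 → 34%
L = 55 + 0.07 × (52 − 55) = 54.79 → 55%

(140, 34, 55)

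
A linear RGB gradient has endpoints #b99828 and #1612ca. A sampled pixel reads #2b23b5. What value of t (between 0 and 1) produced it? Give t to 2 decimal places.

0.87

Invert the lerp on the R channel (largest span, 163): t = (43 − 185) / (22 − 185) = -142/-163 = 0.87117.
Check on G: (35 − 152)/(18 − 152) = 0.8731 ✓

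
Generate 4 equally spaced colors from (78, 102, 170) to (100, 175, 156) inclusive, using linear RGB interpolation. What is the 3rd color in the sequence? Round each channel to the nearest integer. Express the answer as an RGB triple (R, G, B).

With 4 swatches and endpoints inclusive, swatch 3 sits at t = (3 − 1)/(4 − 1) = 2/3 ≈ 0.6667.
R = 78 + 0.6667 × (100 − 78) = 92.667 → 93
G = 102 + 0.6667 × (175 − 102) = 150.669 → 151
B = 170 + 0.6667 × (156 − 170) = 160.666 → 161

(93, 151, 161)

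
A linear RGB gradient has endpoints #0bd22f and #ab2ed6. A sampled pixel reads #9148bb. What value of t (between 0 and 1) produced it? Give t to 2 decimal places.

0.84

Invert the lerp on the B channel (largest span, 167): t = (187 − 47) / (214 − 47) = 140/167 = 0.83832.
Check on R: (145 − 11)/(171 − 11) = 0.8375 ✓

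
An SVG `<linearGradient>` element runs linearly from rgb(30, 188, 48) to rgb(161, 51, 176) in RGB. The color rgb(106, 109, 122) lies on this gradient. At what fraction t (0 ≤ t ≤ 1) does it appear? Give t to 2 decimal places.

Invert the lerp on the G channel (largest span, 137): t = (109 − 188) / (51 − 188) = -79/-137 = 0.57664.
Check on R: (106 − 30)/(161 − 30) = 0.5802 ✓

0.58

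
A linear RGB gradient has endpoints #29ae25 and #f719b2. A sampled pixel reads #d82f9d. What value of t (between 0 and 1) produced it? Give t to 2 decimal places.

Invert the lerp on the R channel (largest span, 206): t = (216 − 41) / (247 − 41) = 175/206 = 0.84951.
Check on G: (47 − 174)/(25 − 174) = 0.8523 ✓

0.85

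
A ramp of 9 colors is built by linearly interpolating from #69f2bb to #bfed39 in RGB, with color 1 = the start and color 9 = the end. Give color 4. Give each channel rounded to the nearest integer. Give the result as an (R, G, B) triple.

With 9 swatches and endpoints inclusive, swatch 4 sits at t = (4 − 1)/(9 − 1) = 3/8 ≈ 0.375.
#69f2bb → (105, 242, 187); #bfed39 → (191, 237, 57).
R = 105 + 0.375 × (191 − 105) = 137.25 → 137
G = 242 + 0.375 × (237 − 242) = 240.125 → 240
B = 187 + 0.375 × (57 − 187) = 138.25 → 138

(137, 240, 138)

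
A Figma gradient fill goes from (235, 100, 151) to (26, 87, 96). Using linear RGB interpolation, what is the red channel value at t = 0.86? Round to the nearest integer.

55

R = 235 + 0.86 × (26 − 235) = 55.26 → 55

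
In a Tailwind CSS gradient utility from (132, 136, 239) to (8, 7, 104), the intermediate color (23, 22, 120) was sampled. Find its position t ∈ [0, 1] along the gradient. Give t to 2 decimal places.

Invert the lerp on the B channel (largest span, 135): t = (120 − 239) / (104 − 239) = -119/-135 = 0.88148.
Check on R: (23 − 132)/(8 − 132) = 0.879 ✓

0.88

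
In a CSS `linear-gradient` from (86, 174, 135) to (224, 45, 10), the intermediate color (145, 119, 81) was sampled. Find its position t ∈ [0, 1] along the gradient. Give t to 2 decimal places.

0.43

Invert the lerp on the R channel (largest span, 138): t = (145 − 86) / (224 − 86) = 59/138 = 0.42754.
Check on G: (119 − 174)/(45 − 174) = 0.4264 ✓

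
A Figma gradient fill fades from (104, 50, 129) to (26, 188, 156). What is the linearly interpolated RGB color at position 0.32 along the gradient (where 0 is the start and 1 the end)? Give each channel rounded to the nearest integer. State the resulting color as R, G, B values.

(79, 94, 138)

R = 104 + 0.32 × (26 − 104) = 104 + 0.32 × -78 = 79.04 → 79
G = 50 + 0.32 × (188 − 50) = 50 + 0.32 × 138 = 94.16 → 94
B = 129 + 0.32 × (156 − 129) = 129 + 0.32 × 27 = 137.64 → 138
So the blended color is (79, 94, 138), about #4f5e8a.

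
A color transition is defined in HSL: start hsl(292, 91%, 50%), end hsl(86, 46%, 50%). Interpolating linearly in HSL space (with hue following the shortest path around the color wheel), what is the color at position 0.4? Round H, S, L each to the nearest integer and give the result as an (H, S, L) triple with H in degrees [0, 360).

Hue: 86 − 292 = -206°, but |-206| > 180 so the shorter arc goes the other way: Δh = -206 + 360 = 154°.
H = 292 + 0.4 × (154) = 353.6 → 354°
S = 91 + 0.4 × (46 − 91) = 73 → 73%
L = 50 + 0.4 × (50 − 50) = 50 → 50%

(354, 73, 50)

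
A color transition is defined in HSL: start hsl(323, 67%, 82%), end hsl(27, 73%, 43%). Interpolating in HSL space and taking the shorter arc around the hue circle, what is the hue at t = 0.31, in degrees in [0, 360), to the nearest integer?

Hue: 27 − 323 = -296°, but |-296| > 180 so the shorter arc goes the other way: Δh = -296 + 360 = 64°.
H = 323 + 0.31 × (64) = 342.84 → 343°

343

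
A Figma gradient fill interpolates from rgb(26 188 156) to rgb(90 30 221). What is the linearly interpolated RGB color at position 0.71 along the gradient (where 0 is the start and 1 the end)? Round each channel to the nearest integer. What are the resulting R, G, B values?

R = 26 + 0.71 × (90 − 26) = 26 + 0.71 × 64 = 71.44 → 71
G = 188 + 0.71 × (30 − 188) = 188 + 0.71 × -158 = 75.82 → 76
B = 156 + 0.71 × (221 − 156) = 156 + 0.71 × 65 = 202.15 → 202

(71, 76, 202)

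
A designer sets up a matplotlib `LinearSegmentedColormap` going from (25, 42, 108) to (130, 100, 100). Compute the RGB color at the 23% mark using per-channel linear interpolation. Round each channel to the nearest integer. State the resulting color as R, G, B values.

(49, 55, 106)

23% corresponds to t = 0.23.
R = 25 + 0.23 × (130 − 25) = 25 + 0.23 × 105 = 49.15 → 49
G = 42 + 0.23 × (100 − 42) = 42 + 0.23 × 58 = 55.34 → 55
B = 108 + 0.23 × (100 − 108) = 108 + 0.23 × -8 = 106.16 → 106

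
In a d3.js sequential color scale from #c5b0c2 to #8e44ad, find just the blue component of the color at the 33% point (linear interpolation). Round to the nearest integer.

B₁ = 194 (from #c5b0c2), B₂ = 173 (from #8e44ad).
B = 194 + 0.33 × (173 − 194) = 187.07 → 187

187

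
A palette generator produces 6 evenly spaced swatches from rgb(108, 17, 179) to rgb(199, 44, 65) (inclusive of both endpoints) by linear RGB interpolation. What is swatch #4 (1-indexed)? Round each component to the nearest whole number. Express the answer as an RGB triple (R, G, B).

With 6 swatches and endpoints inclusive, swatch 4 sits at t = (4 − 1)/(6 − 1) = 3/5 ≈ 0.6.
R = 108 + 0.6 × (199 − 108) = 162.6 → 163
G = 17 + 0.6 × (44 − 17) = 33.2 → 33
B = 179 + 0.6 × (65 − 179) = 110.6 → 111

(163, 33, 111)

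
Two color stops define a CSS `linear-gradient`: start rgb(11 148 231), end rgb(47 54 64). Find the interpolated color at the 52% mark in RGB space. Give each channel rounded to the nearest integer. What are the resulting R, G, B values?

52% corresponds to t = 0.52.
R = 11 + 0.52 × (47 − 11) = 11 + 0.52 × 36 = 29.72 → 30
G = 148 + 0.52 × (54 − 148) = 148 + 0.52 × -94 = 99.12 → 99
B = 231 + 0.52 × (64 − 231) = 231 + 0.52 × -167 = 144.16 → 144

(30, 99, 144)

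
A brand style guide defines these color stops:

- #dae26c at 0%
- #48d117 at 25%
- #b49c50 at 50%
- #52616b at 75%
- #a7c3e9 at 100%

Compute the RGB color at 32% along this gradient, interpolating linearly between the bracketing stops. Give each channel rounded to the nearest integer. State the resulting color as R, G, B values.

32% lies between the 25% and 50% stops, so the local fraction is t = (32 − 25)/(50 − 25) = 7/25 ≈ 0.28.
#48d117 → (72, 209, 23); #b49c50 → (180, 156, 80).
R = 72 + 0.28 × (180 − 72) = 102.24 → 102
G = 209 + 0.28 × (156 − 209) = 194.16 → 194
B = 23 + 0.28 × (80 − 23) = 38.96 → 39

(102, 194, 39)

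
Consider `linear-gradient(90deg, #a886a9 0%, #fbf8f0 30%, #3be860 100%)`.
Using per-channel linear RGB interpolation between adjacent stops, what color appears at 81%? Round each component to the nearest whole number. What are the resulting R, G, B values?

81% lies between the 30% and 100% stops, so the local fraction is t = (81 − 30)/(100 − 30) = 51/70 ≈ 0.7286.
#fbf8f0 → (251, 248, 240); #3be860 → (59, 232, 96).
R = 251 + 0.7286 × (59 − 251) = 111.109 → 111
G = 248 + 0.7286 × (232 − 248) = 236.342 → 236
B = 240 + 0.7286 × (96 − 240) = 135.082 → 135

(111, 236, 135)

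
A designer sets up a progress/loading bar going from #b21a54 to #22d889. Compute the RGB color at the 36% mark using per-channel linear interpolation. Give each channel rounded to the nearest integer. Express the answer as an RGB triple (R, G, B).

#b21a54 → (178, 26, 84); #22d889 → (34, 216, 137).
36% corresponds to t = 0.36.
R = 178 + 0.36 × (34 − 178) = 178 + 0.36 × -144 = 126.16 → 126
G = 26 + 0.36 × (216 − 26) = 26 + 0.36 × 190 = 94.4 → 94
B = 84 + 0.36 × (137 − 84) = 84 + 0.36 × 53 = 103.08 → 103

(126, 94, 103)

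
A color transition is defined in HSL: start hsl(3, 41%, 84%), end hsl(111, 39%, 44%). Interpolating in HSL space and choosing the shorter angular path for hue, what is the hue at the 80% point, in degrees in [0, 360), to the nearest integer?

89

Hue arc: Δh = 111 − 3 = 108° (|Δh| ≤ 180, already the shorter path).
H = 3 + 0.8 × (108) = 89.4 → 89°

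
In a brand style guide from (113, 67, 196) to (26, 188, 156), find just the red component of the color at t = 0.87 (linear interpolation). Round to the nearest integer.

37

R = 113 + 0.87 × (26 − 113) = 37.31 → 37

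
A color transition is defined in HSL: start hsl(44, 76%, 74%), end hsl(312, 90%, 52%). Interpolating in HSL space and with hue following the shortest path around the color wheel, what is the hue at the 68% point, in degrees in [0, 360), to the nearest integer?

Hue: 312 − 44 = 268°, but |268| > 180 so the shorter arc goes the other way: Δh = 268 − 360 = -92°.
H = 44 + 0.68 × (-92) = -18.56 → -19 → -19 mod 360 = 341°

341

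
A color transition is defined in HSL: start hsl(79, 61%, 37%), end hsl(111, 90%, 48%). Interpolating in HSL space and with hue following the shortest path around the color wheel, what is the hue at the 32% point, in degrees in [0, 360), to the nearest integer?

89

Hue arc: Δh = 111 − 79 = 32° (|Δh| ≤ 180, already the shorter path).
H = 79 + 0.32 × (32) = 89.24 → 89°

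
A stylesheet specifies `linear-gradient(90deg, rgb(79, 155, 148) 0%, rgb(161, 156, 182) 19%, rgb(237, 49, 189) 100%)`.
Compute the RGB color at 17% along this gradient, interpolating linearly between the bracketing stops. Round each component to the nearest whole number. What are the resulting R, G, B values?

(152, 156, 178)

17% lies between the 0% and 19% stops, so the local fraction is t = (17 − 0)/(19 − 0) = 17/19 ≈ 0.8947.
R = 79 + 0.8947 × (161 − 79) = 152.365 → 152
G = 155 + 0.8947 × (156 − 155) = 155.895 → 156
B = 148 + 0.8947 × (182 − 148) = 178.42 → 178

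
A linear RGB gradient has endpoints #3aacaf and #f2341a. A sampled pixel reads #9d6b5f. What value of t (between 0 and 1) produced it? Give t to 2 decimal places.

0.54

Invert the lerp on the R channel (largest span, 184): t = (157 − 58) / (242 − 58) = 99/184 = 0.53804.
Check on G: (107 − 172)/(52 − 172) = 0.5417 ✓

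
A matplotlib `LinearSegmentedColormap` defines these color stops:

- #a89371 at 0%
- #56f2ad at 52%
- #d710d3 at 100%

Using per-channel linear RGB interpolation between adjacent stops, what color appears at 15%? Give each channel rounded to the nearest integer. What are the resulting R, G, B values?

(144, 174, 130)

15% lies between the 0% and 52% stops, so the local fraction is t = (15 − 0)/(52 − 0) = 15/52 ≈ 0.2885.
#a89371 → (168, 147, 113); #56f2ad → (86, 242, 173).
R = 168 + 0.2885 × (86 − 168) = 144.343 → 144
G = 147 + 0.2885 × (242 − 147) = 174.407 → 174
B = 113 + 0.2885 × (173 − 113) = 130.31 → 130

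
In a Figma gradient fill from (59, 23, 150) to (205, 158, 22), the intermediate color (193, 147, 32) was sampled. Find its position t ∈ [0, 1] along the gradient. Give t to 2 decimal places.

Invert the lerp on the R channel (largest span, 146): t = (193 − 59) / (205 − 59) = 134/146 = 0.91781.
Check on G: (147 − 23)/(158 − 23) = 0.9185 ✓

0.92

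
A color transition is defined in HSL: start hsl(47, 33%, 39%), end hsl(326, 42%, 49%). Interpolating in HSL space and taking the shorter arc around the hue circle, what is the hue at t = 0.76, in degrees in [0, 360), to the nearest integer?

Hue: 326 − 47 = 279°, but |279| > 180 so the shorter arc goes the other way: Δh = 279 − 360 = -81°.
H = 47 + 0.76 × (-81) = -14.56 → -15 → -15 mod 360 = 345°

345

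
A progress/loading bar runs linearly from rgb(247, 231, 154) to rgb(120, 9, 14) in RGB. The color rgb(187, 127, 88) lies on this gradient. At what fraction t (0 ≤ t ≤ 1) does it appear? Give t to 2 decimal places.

0.47

Invert the lerp on the G channel (largest span, 222): t = (127 − 231) / (9 − 231) = -104/-222 = 0.46847.
Check on R: (187 − 247)/(120 − 247) = 0.4724 ✓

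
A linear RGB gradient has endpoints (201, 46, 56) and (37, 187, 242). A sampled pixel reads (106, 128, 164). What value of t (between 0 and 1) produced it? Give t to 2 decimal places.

Invert the lerp on the B channel (largest span, 186): t = (164 − 56) / (242 − 56) = 108/186 = 0.58065.
Check on R: (106 − 201)/(37 − 201) = 0.5793 ✓

0.58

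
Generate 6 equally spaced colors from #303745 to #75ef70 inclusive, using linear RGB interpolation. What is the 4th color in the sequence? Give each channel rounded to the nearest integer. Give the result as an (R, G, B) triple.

With 6 swatches and endpoints inclusive, swatch 4 sits at t = (4 − 1)/(6 − 1) = 3/5 ≈ 0.6.
#303745 → (48, 55, 69); #75ef70 → (117, 239, 112).
R = 48 + 0.6 × (117 − 48) = 89.4 → 89
G = 55 + 0.6 × (239 − 55) = 165.4 → 165
B = 69 + 0.6 × (112 − 69) = 94.8 → 95

(89, 165, 95)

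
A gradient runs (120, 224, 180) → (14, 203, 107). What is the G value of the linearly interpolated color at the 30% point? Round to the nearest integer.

218

G = 224 + 0.3 × (203 − 224) = 217.7 → 218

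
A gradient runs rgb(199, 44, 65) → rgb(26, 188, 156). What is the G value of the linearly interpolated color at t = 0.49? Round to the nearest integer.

115

G = 44 + 0.49 × (188 − 44) = 114.56 → 115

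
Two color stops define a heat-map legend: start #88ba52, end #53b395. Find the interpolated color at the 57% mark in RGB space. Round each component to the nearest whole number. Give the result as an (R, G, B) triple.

(106, 182, 120)

#88ba52 → (136, 186, 82); #53b395 → (83, 179, 149).
57% corresponds to t = 0.57.
R = 136 + 0.57 × (83 − 136) = 136 + 0.57 × -53 = 105.79 → 106
G = 186 + 0.57 × (179 − 186) = 186 + 0.57 × -7 = 182.01 → 182
B = 82 + 0.57 × (149 − 82) = 82 + 0.57 × 67 = 120.19 → 120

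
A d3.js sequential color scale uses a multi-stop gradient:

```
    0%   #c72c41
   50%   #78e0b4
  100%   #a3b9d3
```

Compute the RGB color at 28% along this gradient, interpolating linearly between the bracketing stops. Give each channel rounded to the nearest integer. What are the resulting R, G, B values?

(155, 145, 129)

28% lies between the 0% and 50% stops, so the local fraction is t = (28 − 0)/(50 − 0) = 28/50 ≈ 0.56.
#c72c41 → (199, 44, 65); #78e0b4 → (120, 224, 180).
R = 199 + 0.56 × (120 − 199) = 154.76 → 155
G = 44 + 0.56 × (224 − 44) = 144.8 → 145
B = 65 + 0.56 × (180 − 65) = 129.4 → 129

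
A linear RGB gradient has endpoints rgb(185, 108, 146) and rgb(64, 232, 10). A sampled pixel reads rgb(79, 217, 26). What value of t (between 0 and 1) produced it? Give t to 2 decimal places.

Invert the lerp on the B channel (largest span, 136): t = (26 − 146) / (10 − 146) = -120/-136 = 0.88235.
Check on R: (79 − 185)/(64 − 185) = 0.876 ✓

0.88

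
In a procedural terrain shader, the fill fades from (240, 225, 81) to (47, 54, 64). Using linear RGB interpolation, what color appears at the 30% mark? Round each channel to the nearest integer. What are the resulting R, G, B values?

30% corresponds to t = 0.3.
R = 240 + 0.3 × (47 − 240) = 240 + 0.3 × -193 = 182.1 → 182
G = 225 + 0.3 × (54 − 225) = 225 + 0.3 × -171 = 173.7 → 174
B = 81 + 0.3 × (64 − 81) = 81 + 0.3 × -17 = 75.9 → 76

(182, 174, 76)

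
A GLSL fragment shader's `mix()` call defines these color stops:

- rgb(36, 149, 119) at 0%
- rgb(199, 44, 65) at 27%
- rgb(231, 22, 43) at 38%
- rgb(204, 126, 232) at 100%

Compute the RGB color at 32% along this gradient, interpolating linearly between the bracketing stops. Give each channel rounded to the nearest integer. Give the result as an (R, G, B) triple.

32% lies between the 27% and 38% stops, so the local fraction is t = (32 − 27)/(38 − 27) = 5/11 ≈ 0.4545.
R = 199 + 0.4545 × (231 − 199) = 213.544 → 214
G = 44 + 0.4545 × (22 − 44) = 34.001 → 34
B = 65 + 0.4545 × (43 − 65) = 55.001 → 55

(214, 34, 55)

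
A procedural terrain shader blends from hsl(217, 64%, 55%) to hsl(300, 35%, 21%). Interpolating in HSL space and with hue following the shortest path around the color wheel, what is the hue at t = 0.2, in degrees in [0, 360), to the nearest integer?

234

Hue arc: Δh = 300 − 217 = 83° (|Δh| ≤ 180, already the shorter path).
H = 217 + 0.2 × (83) = 233.6 → 234°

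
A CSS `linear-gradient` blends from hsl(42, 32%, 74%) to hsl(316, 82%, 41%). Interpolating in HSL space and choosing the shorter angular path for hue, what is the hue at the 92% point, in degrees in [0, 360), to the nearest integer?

323

Hue: 316 − 42 = 274°, but |274| > 180 so the shorter arc goes the other way: Δh = 274 − 360 = -86°.
H = 42 + 0.92 × (-86) = -37.12 → -37 → -37 mod 360 = 323°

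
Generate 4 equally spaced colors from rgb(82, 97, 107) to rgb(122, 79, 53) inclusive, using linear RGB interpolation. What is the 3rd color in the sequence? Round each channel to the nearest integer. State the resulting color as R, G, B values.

With 4 swatches and endpoints inclusive, swatch 3 sits at t = (3 − 1)/(4 − 1) = 2/3 ≈ 0.6667.
R = 82 + 0.6667 × (122 − 82) = 108.668 → 109
G = 97 + 0.6667 × (79 − 97) = 84.999 → 85
B = 107 + 0.6667 × (53 − 107) = 70.998 → 71

(109, 85, 71)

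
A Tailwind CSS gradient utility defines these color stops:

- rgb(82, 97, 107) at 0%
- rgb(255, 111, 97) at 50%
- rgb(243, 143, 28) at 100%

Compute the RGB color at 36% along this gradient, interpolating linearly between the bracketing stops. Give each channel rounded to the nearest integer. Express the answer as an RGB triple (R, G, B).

36% lies between the 0% and 50% stops, so the local fraction is t = (36 − 0)/(50 − 0) = 36/50 ≈ 0.72.
R = 82 + 0.72 × (255 − 82) = 206.56 → 207
G = 97 + 0.72 × (111 − 97) = 107.08 → 107
B = 107 + 0.72 × (97 − 107) = 99.8 → 100

(207, 107, 100)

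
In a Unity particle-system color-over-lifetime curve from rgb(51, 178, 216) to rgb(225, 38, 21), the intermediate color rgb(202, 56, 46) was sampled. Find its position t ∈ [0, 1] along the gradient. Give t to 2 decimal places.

0.87

Invert the lerp on the B channel (largest span, 195): t = (46 − 216) / (21 − 216) = -170/-195 = 0.87179.
Check on R: (202 − 51)/(225 − 51) = 0.8678 ✓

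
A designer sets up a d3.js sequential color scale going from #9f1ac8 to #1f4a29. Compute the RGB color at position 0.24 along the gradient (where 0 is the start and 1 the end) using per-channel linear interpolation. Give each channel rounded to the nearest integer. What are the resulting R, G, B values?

(128, 38, 162)

#9f1ac8 → (159, 26, 200); #1f4a29 → (31, 74, 41).
R = 159 + 0.24 × (31 − 159) = 159 + 0.24 × -128 = 128.28 → 128
G = 26 + 0.24 × (74 − 26) = 26 + 0.24 × 48 = 37.52 → 38
B = 200 + 0.24 × (41 − 200) = 200 + 0.24 × -159 = 161.84 → 162
So the blended color is (128, 38, 162), about #8026a2.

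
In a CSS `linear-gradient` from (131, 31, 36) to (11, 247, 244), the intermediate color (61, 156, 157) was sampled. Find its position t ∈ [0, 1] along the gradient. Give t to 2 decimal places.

0.58

Invert the lerp on the G channel (largest span, 216): t = (156 − 31) / (247 − 31) = 125/216 = 0.5787.
Check on R: (61 − 131)/(11 − 131) = 0.5833 ✓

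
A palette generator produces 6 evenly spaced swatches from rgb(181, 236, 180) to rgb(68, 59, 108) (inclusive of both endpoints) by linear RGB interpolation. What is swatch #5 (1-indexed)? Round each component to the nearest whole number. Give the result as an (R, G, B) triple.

With 6 swatches and endpoints inclusive, swatch 5 sits at t = (5 − 1)/(6 − 1) = 4/5 ≈ 0.8.
R = 181 + 0.8 × (68 − 181) = 90.6 → 91
G = 236 + 0.8 × (59 − 236) = 94.4 → 94
B = 180 + 0.8 × (108 − 180) = 122.4 → 122

(91, 94, 122)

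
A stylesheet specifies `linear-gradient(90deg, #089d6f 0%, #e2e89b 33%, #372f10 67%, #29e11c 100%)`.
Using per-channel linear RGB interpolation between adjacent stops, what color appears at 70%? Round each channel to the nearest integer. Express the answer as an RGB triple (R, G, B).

70% lies between the 67% and 100% stops, so the local fraction is t = (70 − 67)/(100 − 67) = 3/33 ≈ 0.0909.
#372f10 → (55, 47, 16); #29e11c → (41, 225, 28).
R = 55 + 0.0909 × (41 − 55) = 53.727 → 54
G = 47 + 0.0909 × (225 − 47) = 63.18 → 63
B = 16 + 0.0909 × (28 − 16) = 17.091 → 17

(54, 63, 17)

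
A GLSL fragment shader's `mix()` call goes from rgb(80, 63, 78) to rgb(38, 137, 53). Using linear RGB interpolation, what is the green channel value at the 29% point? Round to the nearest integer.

G = 63 + 0.29 × (137 − 63) = 84.46 → 84

84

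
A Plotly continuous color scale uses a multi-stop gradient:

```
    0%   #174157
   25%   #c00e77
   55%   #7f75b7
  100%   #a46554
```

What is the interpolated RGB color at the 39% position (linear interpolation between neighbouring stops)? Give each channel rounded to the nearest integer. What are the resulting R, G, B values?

39% lies between the 25% and 55% stops, so the local fraction is t = (39 − 25)/(55 − 25) = 14/30 ≈ 0.4667.
#c00e77 → (192, 14, 119); #7f75b7 → (127, 117, 183).
R = 192 + 0.4667 × (127 − 192) = 161.665 → 162
G = 14 + 0.4667 × (117 − 14) = 62.07 → 62
B = 119 + 0.4667 × (183 − 119) = 148.869 → 149

(162, 62, 149)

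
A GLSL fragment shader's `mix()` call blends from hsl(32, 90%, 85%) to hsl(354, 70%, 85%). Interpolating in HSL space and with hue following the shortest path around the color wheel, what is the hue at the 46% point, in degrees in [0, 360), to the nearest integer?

Hue: 354 − 32 = 322°, but |322| > 180 so the shorter arc goes the other way: Δh = 322 − 360 = -38°.
H = 32 + 0.46 × (-38) = 14.52 → 15°

15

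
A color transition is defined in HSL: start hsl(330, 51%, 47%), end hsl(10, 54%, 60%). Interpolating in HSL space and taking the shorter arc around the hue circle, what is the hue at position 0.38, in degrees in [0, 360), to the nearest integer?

345

Hue: 10 − 330 = -320°, but |-320| > 180 so the shorter arc goes the other way: Δh = -320 + 360 = 40°.
H = 330 + 0.38 × (40) = 345.2 → 345°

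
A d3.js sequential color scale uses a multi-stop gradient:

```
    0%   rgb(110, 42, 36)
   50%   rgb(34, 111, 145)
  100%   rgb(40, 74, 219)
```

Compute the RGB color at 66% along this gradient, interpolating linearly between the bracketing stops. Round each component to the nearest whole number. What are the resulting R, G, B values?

(36, 99, 169)

66% lies between the 50% and 100% stops, so the local fraction is t = (66 − 50)/(100 − 50) = 16/50 ≈ 0.32.
R = 34 + 0.32 × (40 − 34) = 35.92 → 36
G = 111 + 0.32 × (74 − 111) = 99.16 → 99
B = 145 + 0.32 × (219 − 145) = 168.68 → 169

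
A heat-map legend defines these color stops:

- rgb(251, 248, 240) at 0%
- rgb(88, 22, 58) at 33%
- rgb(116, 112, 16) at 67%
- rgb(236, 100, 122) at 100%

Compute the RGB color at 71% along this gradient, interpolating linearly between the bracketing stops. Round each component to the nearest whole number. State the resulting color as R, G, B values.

71% lies between the 67% and 100% stops, so the local fraction is t = (71 − 67)/(100 − 67) = 4/33 ≈ 0.1212.
R = 116 + 0.1212 × (236 − 116) = 130.544 → 131
G = 112 + 0.1212 × (100 − 112) = 110.546 → 111
B = 16 + 0.1212 × (122 − 16) = 28.847 → 29

(131, 111, 29)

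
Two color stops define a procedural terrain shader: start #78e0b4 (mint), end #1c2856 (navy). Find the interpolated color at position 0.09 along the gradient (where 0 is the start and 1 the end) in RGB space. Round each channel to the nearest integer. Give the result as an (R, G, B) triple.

#78e0b4 → (120, 224, 180); #1c2856 → (28, 40, 86).
R = 120 + 0.09 × (28 − 120) = 120 + 0.09 × -92 = 111.72 → 112
G = 224 + 0.09 × (40 − 224) = 224 + 0.09 × -184 = 207.44 → 207
B = 180 + 0.09 × (86 − 180) = 180 + 0.09 × -94 = 171.54 → 172

(112, 207, 172)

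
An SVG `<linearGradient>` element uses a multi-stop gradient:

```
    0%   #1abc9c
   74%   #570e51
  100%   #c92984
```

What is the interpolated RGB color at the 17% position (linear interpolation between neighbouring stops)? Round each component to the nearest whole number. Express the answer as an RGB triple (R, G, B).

(40, 148, 139)

17% lies between the 0% and 74% stops, so the local fraction is t = (17 − 0)/(74 − 0) = 17/74 ≈ 0.2297.
#1abc9c → (26, 188, 156); #570e51 → (87, 14, 81).
R = 26 + 0.2297 × (87 − 26) = 40.012 → 40
G = 188 + 0.2297 × (14 − 188) = 148.032 → 148
B = 156 + 0.2297 × (81 − 156) = 138.773 → 139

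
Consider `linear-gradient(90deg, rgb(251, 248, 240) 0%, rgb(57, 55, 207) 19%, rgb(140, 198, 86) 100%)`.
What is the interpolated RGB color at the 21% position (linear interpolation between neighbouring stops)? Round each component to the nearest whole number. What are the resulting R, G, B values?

21% lies between the 19% and 100% stops, so the local fraction is t = (21 − 19)/(100 − 19) = 2/81 ≈ 0.0247.
R = 57 + 0.0247 × (140 − 57) = 59.05 → 59
G = 55 + 0.0247 × (198 − 55) = 58.532 → 59
B = 207 + 0.0247 × (86 − 207) = 204.011 → 204

(59, 59, 204)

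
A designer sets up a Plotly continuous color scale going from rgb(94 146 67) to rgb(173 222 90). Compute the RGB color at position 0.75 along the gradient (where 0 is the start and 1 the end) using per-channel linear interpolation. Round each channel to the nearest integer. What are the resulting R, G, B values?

(153, 203, 84)

R = 94 + 0.75 × (173 − 94) = 94 + 0.75 × 79 = 153.25 → 153
G = 146 + 0.75 × (222 − 146) = 146 + 0.75 × 76 = 203 → 203
B = 67 + 0.75 × (90 − 67) = 67 + 0.75 × 23 = 84.25 → 84
So the blended color is (153, 203, 84), about #99cb54.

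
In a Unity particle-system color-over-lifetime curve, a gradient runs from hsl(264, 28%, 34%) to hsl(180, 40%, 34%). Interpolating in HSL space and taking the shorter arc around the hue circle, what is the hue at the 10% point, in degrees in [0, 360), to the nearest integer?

Hue arc: Δh = 180 − 264 = -84° (|Δh| ≤ 180, already the shorter path).
H = 264 + 0.1 × (-84) = 255.6 → 256°

256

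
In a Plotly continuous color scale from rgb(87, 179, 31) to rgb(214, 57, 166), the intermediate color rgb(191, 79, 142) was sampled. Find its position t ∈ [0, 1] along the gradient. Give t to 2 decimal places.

Invert the lerp on the B channel (largest span, 135): t = (142 − 31) / (166 − 31) = 111/135 = 0.82222.
Check on R: (191 − 87)/(214 − 87) = 0.8189 ✓

0.82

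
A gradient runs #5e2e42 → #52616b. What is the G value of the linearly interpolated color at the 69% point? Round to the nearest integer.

G₁ = 46 (from #5e2e42), G₂ = 97 (from #52616b).
G = 46 + 0.69 × (97 − 46) = 81.19 → 81

81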